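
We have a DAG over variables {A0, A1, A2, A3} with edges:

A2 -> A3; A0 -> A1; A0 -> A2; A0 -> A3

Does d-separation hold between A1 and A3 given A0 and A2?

Yes

Enumerating the 2 paths from A1 to A3 and testing each for blocking by {A0, A2}:
Path 1: A1 ← A0 → A3
  A0 is a fork here and A0 is conditioned on, so the path is blocked at A0.
Path 2: A1 ← A0 → A2 → A3
  A0 is a fork here and A0 is conditioned on, so the path is blocked at A0.
All paths are blocked; A1 ⊥ A3 | {A0, A2} holds.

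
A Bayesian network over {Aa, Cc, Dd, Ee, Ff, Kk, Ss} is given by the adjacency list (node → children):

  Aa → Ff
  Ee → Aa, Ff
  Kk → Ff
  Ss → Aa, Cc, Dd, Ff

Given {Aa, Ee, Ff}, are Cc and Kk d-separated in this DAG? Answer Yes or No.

We examine all 3 paths between Cc and Kk:
Path 1: Cc ← Ss → Ff ← Kk
  Ss is a fork and Ss is not conditioned on; Ff is a collider and Ff is conditioned on, which opens it — no node blocks this path, so it is active.
Path 2: Cc ← Ss → Aa → Ff ← Kk
  Aa is a chain here and Aa is conditioned on, so the path is blocked at Aa.
Path 3: Cc ← Ss → Aa ← Ee → Ff ← Kk
  Ee is a fork here and Ee is conditioned on, so the path is blocked at Ee.
Since the path Cc ← Ss → Ff ← Kk is active, Cc and Kk are not d-separated given {Aa, Ee, Ff}.

No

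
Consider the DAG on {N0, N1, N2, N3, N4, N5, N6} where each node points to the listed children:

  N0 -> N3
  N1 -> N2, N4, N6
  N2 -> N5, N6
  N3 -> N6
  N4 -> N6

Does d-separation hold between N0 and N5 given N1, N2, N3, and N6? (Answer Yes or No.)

We examine all 3 paths between N0 and N5:
Path 1: N0 → N3 → N6 ← N2 → N5
  N3 is a chain here and N3 is conditioned on, so the path is blocked at N3.
Path 2: N0 → N3 → N6 ← N1 → N2 → N5
  N3 is a chain here and N3 is conditioned on, so the path is blocked at N3.
Path 3: N0 → N3 → N6 ← N4 ← N1 → N2 → N5
  N3 is a chain here and N3 is conditioned on, so the path is blocked at N3.
All paths are blocked; N0 ⊥ N5 | {N1, N2, N3, N6} holds.

Yes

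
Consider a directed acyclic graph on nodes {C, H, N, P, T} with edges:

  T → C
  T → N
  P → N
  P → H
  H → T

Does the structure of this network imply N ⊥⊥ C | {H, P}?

2 paths connect N and C; each must be blocked for d-separation to hold:
Path 1: N ← P → H → T → C
  P is a fork here and P is conditioned on, so the path is blocked at P.
Path 2: N ← T → C
  T is a fork and T is not conditioned on — no node blocks this path, so it is active.
Because an active path exists, N and C are not d-separated.

No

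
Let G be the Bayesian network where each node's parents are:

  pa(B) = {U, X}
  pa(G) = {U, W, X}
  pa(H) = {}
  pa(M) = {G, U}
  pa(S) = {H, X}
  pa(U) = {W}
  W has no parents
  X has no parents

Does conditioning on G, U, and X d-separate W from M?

Yes

We examine all 6 paths between W and M:
Path 1: W → G ← U → M
  U is a fork here and U is conditioned on, so the path is blocked at U.
Path 2: W → G → M
  G is a chain here and G is conditioned on, so the path is blocked at G.
Path 3: W → G ← X → B ← U → M
  X is a fork here and X is conditioned on, so the path is blocked at X.
Path 4: W → U → G → M
  U is a chain here and U is conditioned on, so the path is blocked at U.
Path 5: W → U → M
  U is a chain here and U is conditioned on, so the path is blocked at U.
Path 6: W → U → B ← X → G → M
  U is a chain here and U is conditioned on, so the path is blocked at U.
Every path is blocked, so W and M are d-separated given {G, U, X}.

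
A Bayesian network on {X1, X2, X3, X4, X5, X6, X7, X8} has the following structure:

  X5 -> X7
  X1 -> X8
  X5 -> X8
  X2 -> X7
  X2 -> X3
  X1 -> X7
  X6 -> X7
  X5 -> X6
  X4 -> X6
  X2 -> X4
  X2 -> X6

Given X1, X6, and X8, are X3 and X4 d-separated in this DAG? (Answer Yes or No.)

No

We examine all 5 paths between X3 and X4:
Path 1: X3 ← X2 → X6 ← X4
  X2 is a fork and X2 is not conditioned on; X6 is a collider and X6 is conditioned on, which opens it — no node blocks this path, so it is active.
Path 2: X3 ← X2 → X4
  X2 is a fork and X2 is not conditioned on — no node blocks this path, so it is active.
Path 3: X3 ← X2 → X7 ← X6 ← X4
  X7 is a collider here and neither X7 nor any of its descendants is conditioned on, so the collider stays closed — the path is blocked at X7.
Path 4: X3 ← X2 → X7 ← X1 → X8 ← X5 → X6 ← X4
  X7 is a collider here and neither X7 nor any of its descendants is conditioned on, so the collider stays closed — the path is blocked at X7.
Path 5: X3 ← X2 → X7 ← X5 → X6 ← X4
  X7 is a collider here and neither X7 nor any of its descendants is conditioned on, so the collider stays closed — the path is blocked at X7.
Because an active path exists, X3 and X4 are not d-separated.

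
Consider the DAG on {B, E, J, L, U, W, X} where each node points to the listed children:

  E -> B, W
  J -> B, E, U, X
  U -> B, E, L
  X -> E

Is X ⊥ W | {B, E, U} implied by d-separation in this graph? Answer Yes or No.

Yes

Enumerating the 6 paths from X to W and testing each for blocking by {B, E, U}:
Path 1: X → E → W
  E is a chain here and E is conditioned on, so the path is blocked at E.
Path 2: X ← J → E → W
  E is a chain here and E is conditioned on, so the path is blocked at E.
Path 3: X ← J → U → E → W
  U is a chain here and U is conditioned on, so the path is blocked at U.
Path 4: X ← J → U → B ← E → W
  U is a chain here and U is conditioned on, so the path is blocked at U.
Path 5: X ← J → B ← E → W
  E is a fork here and E is conditioned on, so the path is blocked at E.
Path 6: X ← J → B ← U → E → W
  U is a fork here and U is conditioned on, so the path is blocked at U.
Since every path is blocked, d-separation holds.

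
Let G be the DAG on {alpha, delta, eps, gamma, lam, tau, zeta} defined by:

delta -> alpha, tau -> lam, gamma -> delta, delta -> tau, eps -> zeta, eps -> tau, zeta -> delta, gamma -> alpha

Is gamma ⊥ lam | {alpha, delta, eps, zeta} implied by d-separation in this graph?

Enumerating the 4 paths from gamma to lam and testing each for blocking by {alpha, delta, eps, zeta}:
Path 1: gamma → alpha ← delta ← zeta ← eps → tau → lam
  delta is a chain here and delta is conditioned on, so the path is blocked at delta.
Path 2: gamma → alpha ← delta → tau → lam
  delta is a fork here and delta is conditioned on, so the path is blocked at delta.
Path 3: gamma → delta ← zeta ← eps → tau → lam
  zeta is a chain here and zeta is conditioned on, so the path is blocked at zeta.
Path 4: gamma → delta → tau → lam
  delta is a chain here and delta is conditioned on, so the path is blocked at delta.
Every path is blocked, so gamma and lam are d-separated given {alpha, delta, eps, zeta}.

Yes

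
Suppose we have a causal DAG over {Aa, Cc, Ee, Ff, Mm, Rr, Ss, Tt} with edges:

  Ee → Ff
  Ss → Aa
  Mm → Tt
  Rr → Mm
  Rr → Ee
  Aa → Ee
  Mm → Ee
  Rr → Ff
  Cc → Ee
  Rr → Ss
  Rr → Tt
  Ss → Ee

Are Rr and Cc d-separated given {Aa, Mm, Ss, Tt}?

6 paths connect Rr and Cc; each must be blocked for d-separation to hold:
  1. Rr → Ff ← Ee ← Cc — Ff:collider[blocks]; Ee:chain[open] ⇒ blocked
  2. Rr → Ee ← Cc — Ee:collider[blocks] ⇒ blocked
  3. Rr → Ss → Aa → Ee ← Cc — Ss:chain[blocks]; Aa:chain[blocks]; Ee:collider[blocks] ⇒ blocked
  4. Rr → Ss → Ee ← Cc — Ss:chain[blocks]; Ee:collider[blocks] ⇒ blocked
  5. Rr → Tt ← Mm → Ee ← Cc — Tt:collider[open]; Mm:fork[blocks]; Ee:collider[blocks] ⇒ blocked
  6. Rr → Mm → Ee ← Cc — Mm:chain[blocks]; Ee:collider[blocks] ⇒ blocked
All paths are blocked; Rr ⊥ Cc | {Aa, Mm, Ss, Tt} holds.

Yes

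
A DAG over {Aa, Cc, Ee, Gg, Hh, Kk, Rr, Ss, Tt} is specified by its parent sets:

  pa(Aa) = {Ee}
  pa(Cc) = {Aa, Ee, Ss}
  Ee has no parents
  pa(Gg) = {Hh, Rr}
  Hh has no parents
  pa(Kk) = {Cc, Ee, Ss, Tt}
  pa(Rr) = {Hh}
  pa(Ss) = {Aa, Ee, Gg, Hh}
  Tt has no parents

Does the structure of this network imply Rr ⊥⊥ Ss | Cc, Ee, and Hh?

We examine all 4 paths between Rr and Ss:
Path 1: Rr → Gg → Ss
  Gg is a chain and Gg is not conditioned on — no node blocks this path, so it is active.
Path 2: Rr → Gg ← Hh → Ss
  Hh is a fork here and Hh is conditioned on, so the path is blocked at Hh.
Path 3: Rr ← Hh → Ss
  Hh is a fork here and Hh is conditioned on, so the path is blocked at Hh.
Path 4: Rr ← Hh → Gg → Ss
  Hh is a fork here and Hh is conditioned on, so the path is blocked at Hh.
At least one path is unblocked, so d-separation fails.

No — Rr and Ss are not d-separated given {Cc, Ee, Hh}.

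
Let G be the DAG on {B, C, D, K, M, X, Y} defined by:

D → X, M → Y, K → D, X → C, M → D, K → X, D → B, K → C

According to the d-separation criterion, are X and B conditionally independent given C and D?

Yes

There are 3 undirected paths between X and B; checking each against the conditioning set {C, D}:
Path 1: X ← K → D → B
  D is a chain here and D is conditioned on, so the path is blocked at D.
Path 2: X ← D → B
  D is a fork here and D is conditioned on, so the path is blocked at D.
Path 3: X → C ← K → D → B
  D is a chain here and D is conditioned on, so the path is blocked at D.
Every path is blocked, so X and B are d-separated given {C, D}.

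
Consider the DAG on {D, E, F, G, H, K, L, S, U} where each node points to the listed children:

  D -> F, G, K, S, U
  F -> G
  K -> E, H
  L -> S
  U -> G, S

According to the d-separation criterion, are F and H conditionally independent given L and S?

4 paths connect F and H; each must be blocked for d-separation to hold:
  1. F → G ← U → S ← D → K → H — G:collider[blocks]; U:fork[open]; S:collider[open]; D:fork[open]; K:chain[open] ⇒ blocked
  2. F → G ← U ← D → K → H — G:collider[blocks]; U:chain[open]; D:fork[open]; K:chain[open] ⇒ blocked
  3. F → G ← D → K → H — G:collider[blocks]; D:fork[open]; K:chain[open] ⇒ blocked
  4. F ← D → K → H — D:fork[open]; K:chain[open] ⇒ active
Since the path F ← D → K → H is active, F and H are not d-separated given {L, S}.

No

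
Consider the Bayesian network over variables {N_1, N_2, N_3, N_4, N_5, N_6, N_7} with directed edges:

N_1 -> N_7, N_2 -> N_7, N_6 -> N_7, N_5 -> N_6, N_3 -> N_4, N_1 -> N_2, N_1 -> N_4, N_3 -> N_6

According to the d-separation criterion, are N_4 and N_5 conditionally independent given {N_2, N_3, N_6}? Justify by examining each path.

Yes

There are 3 undirected paths between N_4 and N_5; checking each against the conditioning set {N_2, N_3, N_6}:
  1. N_4 ← N_1 → N_2 → N_7 ← N_6 ← N_5 — N_1:fork[open]; N_2:chain[blocks]; N_7:collider[blocks]; N_6:chain[blocks] ⇒ blocked
  2. N_4 ← N_1 → N_7 ← N_6 ← N_5 — N_1:fork[open]; N_7:collider[blocks]; N_6:chain[blocks] ⇒ blocked
  3. N_4 ← N_3 → N_6 ← N_5 — N_3:fork[blocks]; N_6:collider[open] ⇒ blocked
All paths are blocked; N_4 ⊥ N_5 | {N_2, N_3, N_6} holds.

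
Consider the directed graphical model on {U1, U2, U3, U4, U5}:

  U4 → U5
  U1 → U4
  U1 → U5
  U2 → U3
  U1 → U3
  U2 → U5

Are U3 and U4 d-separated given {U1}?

Yes

There are 4 undirected paths between U3 and U4; checking each against the conditioning set {U1}:
Path 1: U3 ← U1 → U4
  U1 is a fork here and U1 is conditioned on, so the path is blocked at U1.
Path 2: U3 ← U1 → U5 ← U4
  U1 is a fork here and U1 is conditioned on, so the path is blocked at U1.
Path 3: U3 ← U2 → U5 ← U1 → U4
  U5 is a collider here and neither U5 nor any of its descendants is conditioned on, so the collider stays closed — the path is blocked at U5.
Path 4: U3 ← U2 → U5 ← U4
  U5 is a collider here and neither U5 nor any of its descendants is conditioned on, so the collider stays closed — the path is blocked at U5.
All paths are blocked; U3 ⊥ U4 | {U1} holds.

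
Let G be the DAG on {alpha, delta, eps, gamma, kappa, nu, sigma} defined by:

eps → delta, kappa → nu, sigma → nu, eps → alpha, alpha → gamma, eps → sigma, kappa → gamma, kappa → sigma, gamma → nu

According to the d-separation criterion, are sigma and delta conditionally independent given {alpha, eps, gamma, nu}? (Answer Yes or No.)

Yes

Enumerating the 5 paths from sigma to delta and testing each for blocking by {alpha, eps, gamma, nu}:
Path 1: sigma → nu ← kappa → gamma ← alpha ← eps → delta
  alpha is a chain here and alpha is conditioned on, so the path is blocked at alpha.
Path 2: sigma → nu ← gamma ← alpha ← eps → delta
  gamma is a chain here and gamma is conditioned on, so the path is blocked at gamma.
Path 3: sigma ← eps → delta
  eps is a fork here and eps is conditioned on, so the path is blocked at eps.
Path 4: sigma ← kappa → nu ← gamma ← alpha ← eps → delta
  gamma is a chain here and gamma is conditioned on, so the path is blocked at gamma.
Path 5: sigma ← kappa → gamma ← alpha ← eps → delta
  alpha is a chain here and alpha is conditioned on, so the path is blocked at alpha.
Every path is blocked, so sigma and delta are d-separated given {alpha, eps, gamma, nu}.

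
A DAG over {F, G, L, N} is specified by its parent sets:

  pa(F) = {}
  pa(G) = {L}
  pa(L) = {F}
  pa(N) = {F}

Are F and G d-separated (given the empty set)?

The only undirected path from F to G is:
Path 1: F → L → G
  L is a chain and L is not conditioned on — no node blocks this path, so it is active.
Because an active path exists, F and G are not d-separated.

No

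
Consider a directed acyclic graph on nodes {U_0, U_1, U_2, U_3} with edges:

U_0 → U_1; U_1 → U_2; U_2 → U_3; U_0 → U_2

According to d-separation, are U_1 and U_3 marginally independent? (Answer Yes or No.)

2 paths connect U_1 and U_3; each must be blocked for d-separation to hold:
  1. U_1 → U_2 → U_3 — U_2:chain[open] ⇒ active
  2. U_1 ← U_0 → U_2 → U_3 — U_0:fork[open]; U_2:chain[open] ⇒ active
Since the path U_1 → U_2 → U_3 is active, U_1 and U_3 are not d-separated given ∅.

No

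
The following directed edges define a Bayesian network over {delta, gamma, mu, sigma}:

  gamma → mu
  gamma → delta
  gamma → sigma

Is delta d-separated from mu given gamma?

Yes

Only one path connects delta and mu:
Path 1: delta ← gamma → mu
  gamma is a fork here and gamma is conditioned on, so the path is blocked at gamma.
All paths are blocked; delta ⊥ mu | {gamma} holds.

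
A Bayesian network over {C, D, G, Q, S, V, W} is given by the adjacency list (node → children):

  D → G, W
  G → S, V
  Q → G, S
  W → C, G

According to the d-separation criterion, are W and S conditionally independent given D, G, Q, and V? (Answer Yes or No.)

Yes

There are 4 undirected paths between W and S; checking each against the conditioning set {D, G, Q, V}:
Path 1: W → G ← Q → S
  Q is a fork here and Q is conditioned on, so the path is blocked at Q.
Path 2: W → G → S
  G is a chain here and G is conditioned on, so the path is blocked at G.
Path 3: W ← D → G ← Q → S
  D is a fork here and D is conditioned on, so the path is blocked at D.
Path 4: W ← D → G → S
  D is a fork here and D is conditioned on, so the path is blocked at D.
Since every path is blocked, d-separation holds.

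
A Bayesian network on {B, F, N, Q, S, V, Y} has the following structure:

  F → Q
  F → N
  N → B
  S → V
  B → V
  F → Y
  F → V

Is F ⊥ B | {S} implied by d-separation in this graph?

2 paths connect F and B; each must be blocked for d-separation to hold:
  1. F → N → B — N:chain[open] ⇒ active
  2. F → V ← B — V:collider[blocks] ⇒ blocked
At least one path is unblocked, so d-separation fails.

No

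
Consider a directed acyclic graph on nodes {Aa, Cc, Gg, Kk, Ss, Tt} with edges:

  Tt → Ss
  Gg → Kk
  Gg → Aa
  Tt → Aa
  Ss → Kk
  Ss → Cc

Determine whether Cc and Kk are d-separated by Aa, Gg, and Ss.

Yes

2 paths connect Cc and Kk; each must be blocked for d-separation to hold:
Path 1: Cc ← Ss → Kk
  Ss is a fork here and Ss is conditioned on, so the path is blocked at Ss.
Path 2: Cc ← Ss ← Tt → Aa ← Gg → Kk
  Ss is a chain here and Ss is conditioned on, so the path is blocked at Ss.
All paths are blocked; Cc ⊥ Kk | {Aa, Gg, Ss} holds.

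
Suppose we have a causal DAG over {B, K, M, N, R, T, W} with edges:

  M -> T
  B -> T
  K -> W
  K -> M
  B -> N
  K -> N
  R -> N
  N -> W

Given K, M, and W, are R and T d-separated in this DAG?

No

We examine all 3 paths between R and T:
Path 1: R → N ← K → M → T
  K is a fork here and K is conditioned on, so the path is blocked at K.
Path 2: R → N ← B → T
  N is a collider and its descendant W is conditioned on, which opens it; B is a fork and B is not conditioned on — no node blocks this path, so it is active.
Path 3: R → N → W ← K → M → T
  K is a fork here and K is conditioned on, so the path is blocked at K.
At least one path is unblocked, so d-separation fails.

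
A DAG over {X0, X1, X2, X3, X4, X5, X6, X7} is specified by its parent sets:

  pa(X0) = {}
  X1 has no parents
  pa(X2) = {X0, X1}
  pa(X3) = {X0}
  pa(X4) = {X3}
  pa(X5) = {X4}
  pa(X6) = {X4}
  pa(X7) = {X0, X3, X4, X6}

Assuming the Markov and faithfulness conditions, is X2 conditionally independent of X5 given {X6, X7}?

6 paths connect X2 and X5; each must be blocked for d-separation to hold:
  1. X2 ← X0 → X3 → X4 → X5 — X0:fork[open]; X3:chain[open]; X4:chain[open] ⇒ active
  2. X2 ← X0 → X3 → X7 ← X6 ← X4 → X5 — X0:fork[open]; X3:chain[open]; X7:collider[open]; X6:chain[blocks]; X4:fork[open] ⇒ blocked
  3. X2 ← X0 → X3 → X7 ← X4 → X5 — X0:fork[open]; X3:chain[open]; X7:collider[open]; X4:fork[open] ⇒ active
  4. X2 ← X0 → X7 ← X3 → X4 → X5 — X0:fork[open]; X7:collider[open]; X3:fork[open]; X4:chain[open] ⇒ active
  5. X2 ← X0 → X7 ← X6 ← X4 → X5 — X0:fork[open]; X7:collider[open]; X6:chain[blocks]; X4:fork[open] ⇒ blocked
  6. X2 ← X0 → X7 ← X4 → X5 — X0:fork[open]; X7:collider[open]; X4:fork[open] ⇒ active
Because an active path exists, X2 and X5 are not d-separated.

No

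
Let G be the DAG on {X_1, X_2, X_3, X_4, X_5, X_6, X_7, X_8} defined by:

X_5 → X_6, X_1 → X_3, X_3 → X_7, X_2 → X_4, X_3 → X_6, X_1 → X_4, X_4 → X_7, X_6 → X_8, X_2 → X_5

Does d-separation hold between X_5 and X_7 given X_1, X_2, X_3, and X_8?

Enumerating the 4 paths from X_5 to X_7 and testing each for blocking by {X_1, X_2, X_3, X_8}:
Path 1: X_5 ← X_2 → X_4 ← X_1 → X_3 → X_7
  X_2 is a fork here and X_2 is conditioned on, so the path is blocked at X_2.
Path 2: X_5 ← X_2 → X_4 → X_7
  X_2 is a fork here and X_2 is conditioned on, so the path is blocked at X_2.
Path 3: X_5 → X_6 ← X_3 ← X_1 → X_4 → X_7
  X_3 is a chain here and X_3 is conditioned on, so the path is blocked at X_3.
Path 4: X_5 → X_6 ← X_3 → X_7
  X_3 is a fork here and X_3 is conditioned on, so the path is blocked at X_3.
All paths are blocked; X_5 ⊥ X_7 | {X_1, X_2, X_3, X_8} holds.

Yes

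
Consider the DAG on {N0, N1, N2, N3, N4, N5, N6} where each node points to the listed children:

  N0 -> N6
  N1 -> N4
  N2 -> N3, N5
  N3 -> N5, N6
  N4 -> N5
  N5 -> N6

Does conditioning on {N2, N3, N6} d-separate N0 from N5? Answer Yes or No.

3 paths connect N0 and N5; each must be blocked for d-separation to hold:
  1. N0 → N6 ← N3 → N5 — N6:collider[open]; N3:fork[blocks] ⇒ blocked
  2. N0 → N6 ← N3 ← N2 → N5 — N6:collider[open]; N3:chain[blocks]; N2:fork[blocks] ⇒ blocked
  3. N0 → N6 ← N5 — N6:collider[open] ⇒ active
Because an active path exists, N0 and N5 are not d-separated.

No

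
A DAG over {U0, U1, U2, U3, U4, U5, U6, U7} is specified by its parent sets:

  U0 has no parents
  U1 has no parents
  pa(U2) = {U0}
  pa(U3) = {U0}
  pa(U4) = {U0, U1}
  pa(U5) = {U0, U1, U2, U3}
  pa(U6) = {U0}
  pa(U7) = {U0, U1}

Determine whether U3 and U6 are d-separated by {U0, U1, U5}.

Enumerating the 5 paths from U3 to U6 and testing each for blocking by {U0, U1, U5}:
  1. U3 → U5 ← U0 → U6 — U5:collider[open]; U0:fork[blocks] ⇒ blocked
  2. U3 → U5 ← U2 ← U0 → U6 — U5:collider[open]; U2:chain[open]; U0:fork[blocks] ⇒ blocked
  3. U3 → U5 ← U1 → U7 ← U0 → U6 — U5:collider[open]; U1:fork[blocks]; U7:collider[blocks]; U0:fork[blocks] ⇒ blocked
  4. U3 → U5 ← U1 → U4 ← U0 → U6 — U5:collider[open]; U1:fork[blocks]; U4:collider[blocks]; U0:fork[blocks] ⇒ blocked
  5. U3 ← U0 → U6 — U0:fork[blocks] ⇒ blocked
Since every path is blocked, d-separation holds.

Yes — U3 and U6 are d-separated given {U0, U1, U5}.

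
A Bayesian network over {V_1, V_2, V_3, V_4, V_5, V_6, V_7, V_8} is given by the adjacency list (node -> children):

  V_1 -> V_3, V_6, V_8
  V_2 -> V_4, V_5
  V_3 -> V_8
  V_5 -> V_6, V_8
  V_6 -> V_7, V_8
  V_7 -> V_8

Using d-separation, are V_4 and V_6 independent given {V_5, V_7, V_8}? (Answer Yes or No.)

Yes

We examine all 5 paths between V_4 and V_6:
Path 1: V_4 ← V_2 → V_5 → V_6
  V_5 is a chain here and V_5 is conditioned on, so the path is blocked at V_5.
Path 2: V_4 ← V_2 → V_5 → V_8 ← V_3 ← V_1 → V_6
  V_5 is a chain here and V_5 is conditioned on, so the path is blocked at V_5.
Path 3: V_4 ← V_2 → V_5 → V_8 ← V_6
  V_5 is a chain here and V_5 is conditioned on, so the path is blocked at V_5.
Path 4: V_4 ← V_2 → V_5 → V_8 ← V_7 ← V_6
  V_5 is a chain here and V_5 is conditioned on, so the path is blocked at V_5.
Path 5: V_4 ← V_2 → V_5 → V_8 ← V_1 → V_6
  V_5 is a chain here and V_5 is conditioned on, so the path is blocked at V_5.
All paths are blocked; V_4 ⊥ V_6 | {V_5, V_7, V_8} holds.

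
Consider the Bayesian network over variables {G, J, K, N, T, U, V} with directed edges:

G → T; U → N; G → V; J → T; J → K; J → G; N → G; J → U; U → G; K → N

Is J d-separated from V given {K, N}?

No

Enumerating the 6 paths from J to V and testing each for blocking by {K, N}:
  1. J → K → N → G → V — K:chain[blocks]; N:chain[blocks]; G:chain[open] ⇒ blocked
  2. J → K → N ← U → G → V — K:chain[blocks]; N:collider[open]; U:fork[open]; G:chain[open] ⇒ blocked
  3. J → G → V — G:chain[open] ⇒ active
  4. J → T ← G → V — T:collider[blocks]; G:fork[open] ⇒ blocked
  5. J → U → G → V — U:chain[open]; G:chain[open] ⇒ active
  6. J → U → N → G → V — U:chain[open]; N:chain[blocks]; G:chain[open] ⇒ blocked
Since the path J → G → V is active, J and V are not d-separated given {K, N}.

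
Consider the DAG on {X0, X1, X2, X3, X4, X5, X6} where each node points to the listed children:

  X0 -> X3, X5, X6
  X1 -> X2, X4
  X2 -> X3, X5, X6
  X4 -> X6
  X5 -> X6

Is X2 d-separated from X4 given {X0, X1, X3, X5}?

Yes — X2 and X4 are d-separated given {X0, X1, X3, X5}.

We examine all 6 paths between X2 and X4:
Path 1: X2 ← X1 → X4
  X1 is a fork here and X1 is conditioned on, so the path is blocked at X1.
Path 2: X2 → X3 ← X0 → X6 ← X4
  X0 is a fork here and X0 is conditioned on, so the path is blocked at X0.
Path 3: X2 → X3 ← X0 → X5 → X6 ← X4
  X0 is a fork here and X0 is conditioned on, so the path is blocked at X0.
Path 4: X2 → X6 ← X4
  X6 is a collider here and neither X6 nor any of its descendants is conditioned on, so the collider stays closed — the path is blocked at X6.
Path 5: X2 → X5 ← X0 → X6 ← X4
  X0 is a fork here and X0 is conditioned on, so the path is blocked at X0.
Path 6: X2 → X5 → X6 ← X4
  X5 is a chain here and X5 is conditioned on, so the path is blocked at X5.
Since every path is blocked, d-separation holds.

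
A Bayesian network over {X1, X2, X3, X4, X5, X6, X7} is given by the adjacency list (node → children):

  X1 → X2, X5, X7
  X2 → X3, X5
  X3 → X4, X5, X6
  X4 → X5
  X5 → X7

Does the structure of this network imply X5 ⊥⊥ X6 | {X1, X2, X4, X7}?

No — X5 and X6 are not d-separated given {X1, X2, X4, X7}.

We examine all 5 paths between X5 and X6:
Path 1: X5 ← X2 → X3 → X6
  X2 is a fork here and X2 is conditioned on, so the path is blocked at X2.
Path 2: X5 ← X1 → X2 → X3 → X6
  X1 is a fork here and X1 is conditioned on, so the path is blocked at X1.
Path 3: X5 → X7 ← X1 → X2 → X3 → X6
  X1 is a fork here and X1 is conditioned on, so the path is blocked at X1.
Path 4: X5 ← X4 ← X3 → X6
  X4 is a chain here and X4 is conditioned on, so the path is blocked at X4.
Path 5: X5 ← X3 → X6
  X3 is a fork and X3 is not conditioned on — no node blocks this path, so it is active.
Since the path X5 ← X3 → X6 is active, X5 and X6 are not d-separated given {X1, X2, X4, X7}.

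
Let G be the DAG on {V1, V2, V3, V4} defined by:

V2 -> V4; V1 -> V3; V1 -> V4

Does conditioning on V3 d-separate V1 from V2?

Yes

Only one path connects V1 and V2:
  1. V1 → V4 ← V2 — V4:collider[blocks] ⇒ blocked
Since every path is blocked, d-separation holds.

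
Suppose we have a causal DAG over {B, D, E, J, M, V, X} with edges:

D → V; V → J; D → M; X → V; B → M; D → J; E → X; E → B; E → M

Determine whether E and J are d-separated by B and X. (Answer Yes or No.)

Yes — E and J are d-separated given {B, X}.

There are 6 undirected paths between E and J; checking each against the conditioning set {B, X}:
Path 1: E → X → V ← D → J
  X is a chain here and X is conditioned on, so the path is blocked at X.
Path 2: E → X → V → J
  X is a chain here and X is conditioned on, so the path is blocked at X.
Path 3: E → M ← D → V → J
  M is a collider here and neither M nor any of its descendants is conditioned on, so the collider stays closed — the path is blocked at M.
Path 4: E → M ← D → J
  M is a collider here and neither M nor any of its descendants is conditioned on, so the collider stays closed — the path is blocked at M.
Path 5: E → B → M ← D → V → J
  B is a chain here and B is conditioned on, so the path is blocked at B.
Path 6: E → B → M ← D → J
  B is a chain here and B is conditioned on, so the path is blocked at B.
All paths are blocked; E ⊥ J | {B, X} holds.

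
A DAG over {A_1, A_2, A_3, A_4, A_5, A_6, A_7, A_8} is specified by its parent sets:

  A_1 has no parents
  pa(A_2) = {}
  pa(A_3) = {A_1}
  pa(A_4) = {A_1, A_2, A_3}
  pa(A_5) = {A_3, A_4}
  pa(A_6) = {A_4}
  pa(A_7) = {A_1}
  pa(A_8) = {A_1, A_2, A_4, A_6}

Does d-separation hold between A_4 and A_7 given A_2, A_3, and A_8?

6 paths connect A_4 and A_7; each must be blocked for d-separation to hold:
  1. A_4 → A_8 ← A_1 → A_7 — A_8:collider[open]; A_1:fork[open] ⇒ active
  2. A_4 ← A_1 → A_7 — A_1:fork[open] ⇒ active
  3. A_4 → A_5 ← A_3 ← A_1 → A_7 — A_5:collider[blocks]; A_3:chain[blocks]; A_1:fork[open] ⇒ blocked
  4. A_4 ← A_3 ← A_1 → A_7 — A_3:chain[blocks]; A_1:fork[open] ⇒ blocked
  5. A_4 ← A_2 → A_8 ← A_1 → A_7 — A_2:fork[blocks]; A_8:collider[open]; A_1:fork[open] ⇒ blocked
  6. A_4 → A_6 → A_8 ← A_1 → A_7 — A_6:chain[open]; A_8:collider[open]; A_1:fork[open] ⇒ active
Since the path A_4 → A_8 ← A_1 → A_7 is active, A_4 and A_7 are not d-separated given {A_2, A_3, A_8}.

No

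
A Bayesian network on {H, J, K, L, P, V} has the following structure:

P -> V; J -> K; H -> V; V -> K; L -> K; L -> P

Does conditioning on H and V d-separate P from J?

Yes — P and J are d-separated given {H, V}.

There are 2 undirected paths between P and J; checking each against the conditioning set {H, V}:
Path 1: P → V → K ← J
  V is a chain here and V is conditioned on, so the path is blocked at V.
Path 2: P ← L → K ← J
  K is a collider here and neither K nor any of its descendants is conditioned on, so the collider stays closed — the path is blocked at K.
Since every path is blocked, d-separation holds.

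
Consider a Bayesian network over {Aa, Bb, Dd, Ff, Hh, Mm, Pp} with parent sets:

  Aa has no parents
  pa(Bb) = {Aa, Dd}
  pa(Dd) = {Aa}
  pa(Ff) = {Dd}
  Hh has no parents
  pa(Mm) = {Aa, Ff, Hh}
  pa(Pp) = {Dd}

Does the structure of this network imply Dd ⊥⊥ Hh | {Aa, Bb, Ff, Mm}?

Yes

We examine all 3 paths between Dd and Hh:
Path 1: Dd → Ff → Mm ← Hh
  Ff is a chain here and Ff is conditioned on, so the path is blocked at Ff.
Path 2: Dd → Bb ← Aa → Mm ← Hh
  Aa is a fork here and Aa is conditioned on, so the path is blocked at Aa.
Path 3: Dd ← Aa → Mm ← Hh
  Aa is a fork here and Aa is conditioned on, so the path is blocked at Aa.
All paths are blocked; Dd ⊥ Hh | {Aa, Bb, Ff, Mm} holds.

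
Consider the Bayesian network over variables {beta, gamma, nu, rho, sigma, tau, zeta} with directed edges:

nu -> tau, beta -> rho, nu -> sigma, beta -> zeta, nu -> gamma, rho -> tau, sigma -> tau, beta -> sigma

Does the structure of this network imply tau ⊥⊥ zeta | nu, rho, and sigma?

3 paths connect tau and zeta; each must be blocked for d-separation to hold:
Path 1: tau ← sigma ← beta → zeta
  sigma is a chain here and sigma is conditioned on, so the path is blocked at sigma.
Path 2: tau ← rho ← beta → zeta
  rho is a chain here and rho is conditioned on, so the path is blocked at rho.
Path 3: tau ← nu → sigma ← beta → zeta
  nu is a fork here and nu is conditioned on, so the path is blocked at nu.
Since every path is blocked, d-separation holds.

Yes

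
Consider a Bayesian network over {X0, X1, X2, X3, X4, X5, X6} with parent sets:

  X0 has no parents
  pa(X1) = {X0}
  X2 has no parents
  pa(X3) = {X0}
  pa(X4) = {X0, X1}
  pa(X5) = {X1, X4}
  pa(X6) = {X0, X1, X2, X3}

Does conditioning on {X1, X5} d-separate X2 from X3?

Yes — X2 and X3 are d-separated given {X1, X5}.

5 paths connect X2 and X3; each must be blocked for d-separation to hold:
Path 1: X2 → X6 ← X0 → X3
  X6 is a collider here and neither X6 nor any of its descendants is conditioned on, so the collider stays closed — the path is blocked at X6.
Path 2: X2 → X6 ← X1 → X5 ← X4 ← X0 → X3
  X6 is a collider here and neither X6 nor any of its descendants is conditioned on, so the collider stays closed — the path is blocked at X6.
Path 3: X2 → X6 ← X1 ← X0 → X3
  X6 is a collider here and neither X6 nor any of its descendants is conditioned on, so the collider stays closed — the path is blocked at X6.
Path 4: X2 → X6 ← X1 → X4 ← X0 → X3
  X6 is a collider here and neither X6 nor any of its descendants is conditioned on, so the collider stays closed — the path is blocked at X6.
Path 5: X2 → X6 ← X3
  X6 is a collider here and neither X6 nor any of its descendants is conditioned on, so the collider stays closed — the path is blocked at X6.
Since every path is blocked, d-separation holds.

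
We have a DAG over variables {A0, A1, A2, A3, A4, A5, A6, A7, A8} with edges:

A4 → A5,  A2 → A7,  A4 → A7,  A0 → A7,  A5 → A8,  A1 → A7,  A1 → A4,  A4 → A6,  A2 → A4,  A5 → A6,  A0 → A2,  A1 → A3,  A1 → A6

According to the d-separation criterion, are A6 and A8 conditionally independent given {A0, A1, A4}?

6 paths connect A6 and A8; each must be blocked for d-separation to hold:
  1. A6 ← A1 → A4 → A5 → A8 — A1:fork[blocks]; A4:chain[blocks]; A5:chain[open] ⇒ blocked
  2. A6 ← A1 → A7 ← A0 → A2 → A4 → A5 → A8 — A1:fork[blocks]; A7:collider[blocks]; A0:fork[blocks]; A2:chain[open]; A4:chain[blocks]; A5:chain[open] ⇒ blocked
  3. A6 ← A1 → A7 ← A4 → A5 → A8 — A1:fork[blocks]; A7:collider[blocks]; A4:fork[blocks]; A5:chain[open] ⇒ blocked
  4. A6 ← A1 → A7 ← A2 → A4 → A5 → A8 — A1:fork[blocks]; A7:collider[blocks]; A2:fork[open]; A4:chain[blocks]; A5:chain[open] ⇒ blocked
  5. A6 ← A5 → A8 — A5:fork[open] ⇒ active
  6. A6 ← A4 → A5 → A8 — A4:fork[blocks]; A5:chain[open] ⇒ blocked
Because an active path exists, A6 and A8 are not d-separated.

No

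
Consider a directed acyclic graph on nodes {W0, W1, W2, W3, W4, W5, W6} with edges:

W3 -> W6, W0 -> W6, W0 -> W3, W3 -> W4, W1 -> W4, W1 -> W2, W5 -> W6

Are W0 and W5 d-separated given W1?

We examine all 2 paths between W0 and W5:
Path 1: W0 → W6 ← W5
  W6 is a collider here and neither W6 nor any of its descendants is conditioned on, so the collider stays closed — the path is blocked at W6.
Path 2: W0 → W3 → W6 ← W5
  W6 is a collider here and neither W6 nor any of its descendants is conditioned on, so the collider stays closed — the path is blocked at W6.
Since every path is blocked, d-separation holds.

Yes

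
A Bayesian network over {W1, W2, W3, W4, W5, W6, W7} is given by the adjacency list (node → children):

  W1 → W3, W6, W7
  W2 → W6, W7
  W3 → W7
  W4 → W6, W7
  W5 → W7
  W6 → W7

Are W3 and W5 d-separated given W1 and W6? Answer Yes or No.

5 paths connect W3 and W5; each must be blocked for d-separation to hold:
  1. W3 ← W1 → W6 ← W4 → W7 ← W5 — W1:fork[blocks]; W6:collider[open]; W4:fork[open]; W7:collider[blocks] ⇒ blocked
  2. W3 ← W1 → W6 ← W2 → W7 ← W5 — W1:fork[blocks]; W6:collider[open]; W2:fork[open]; W7:collider[blocks] ⇒ blocked
  3. W3 ← W1 → W6 → W7 ← W5 — W1:fork[blocks]; W6:chain[blocks]; W7:collider[blocks] ⇒ blocked
  4. W3 ← W1 → W7 ← W5 — W1:fork[blocks]; W7:collider[blocks] ⇒ blocked
  5. W3 → W7 ← W5 — W7:collider[blocks] ⇒ blocked
Every path is blocked, so W3 and W5 are d-separated given {W1, W6}.

Yes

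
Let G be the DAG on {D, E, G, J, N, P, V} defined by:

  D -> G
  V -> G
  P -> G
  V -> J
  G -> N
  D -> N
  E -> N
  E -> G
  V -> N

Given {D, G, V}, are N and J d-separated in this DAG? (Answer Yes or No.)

4 paths connect N and J; each must be blocked for d-separation to hold:
Path 1: N ← V → J
  V is a fork here and V is conditioned on, so the path is blocked at V.
Path 2: N ← E → G ← V → J
  V is a fork here and V is conditioned on, so the path is blocked at V.
Path 3: N ← D → G ← V → J
  D is a fork here and D is conditioned on, so the path is blocked at D.
Path 4: N ← G ← V → J
  G is a chain here and G is conditioned on, so the path is blocked at G.
Since every path is blocked, d-separation holds.

Yes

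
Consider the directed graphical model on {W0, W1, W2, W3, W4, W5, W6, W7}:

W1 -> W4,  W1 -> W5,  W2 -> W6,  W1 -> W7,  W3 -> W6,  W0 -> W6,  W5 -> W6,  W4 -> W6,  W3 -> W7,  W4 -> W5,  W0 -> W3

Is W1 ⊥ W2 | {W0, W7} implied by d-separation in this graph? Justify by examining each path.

Yes — W1 and W2 are d-separated given {W0, W7}.

We examine all 6 paths between W1 and W2:
  1. W1 → W7 ← W3 ← W0 → W6 ← W2 — W7:collider[open]; W3:chain[open]; W0:fork[blocks]; W6:collider[blocks] ⇒ blocked
  2. W1 → W7 ← W3 → W6 ← W2 — W7:collider[open]; W3:fork[open]; W6:collider[blocks] ⇒ blocked
  3. W1 → W4 → W6 ← W2 — W4:chain[open]; W6:collider[blocks] ⇒ blocked
  4. W1 → W4 → W5 → W6 ← W2 — W4:chain[open]; W5:chain[open]; W6:collider[blocks] ⇒ blocked
  5. W1 → W5 → W6 ← W2 — W5:chain[open]; W6:collider[blocks] ⇒ blocked
  6. W1 → W5 ← W4 → W6 ← W2 — W5:collider[blocks]; W4:fork[open]; W6:collider[blocks] ⇒ blocked
Since every path is blocked, d-separation holds.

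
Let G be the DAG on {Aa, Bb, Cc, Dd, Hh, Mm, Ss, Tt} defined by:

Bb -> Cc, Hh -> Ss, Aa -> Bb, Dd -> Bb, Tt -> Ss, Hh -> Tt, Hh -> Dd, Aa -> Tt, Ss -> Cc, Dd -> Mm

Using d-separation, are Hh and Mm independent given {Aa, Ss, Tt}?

No

There are 5 undirected paths between Hh and Mm; checking each against the conditioning set {Aa, Ss, Tt}:
Path 1: Hh → Dd → Mm
  Dd is a chain and Dd is not conditioned on — no node blocks this path, so it is active.
Path 2: Hh → Tt → Ss → Cc ← Bb ← Dd → Mm
  Tt is a chain here and Tt is conditioned on, so the path is blocked at Tt.
Path 3: Hh → Tt ← Aa → Bb ← Dd → Mm
  Aa is a fork here and Aa is conditioned on, so the path is blocked at Aa.
Path 4: Hh → Ss → Cc ← Bb ← Dd → Mm
  Ss is a chain here and Ss is conditioned on, so the path is blocked at Ss.
Path 5: Hh → Ss ← Tt ← Aa → Bb ← Dd → Mm
  Tt is a chain here and Tt is conditioned on, so the path is blocked at Tt.
At least one path is unblocked, so d-separation fails.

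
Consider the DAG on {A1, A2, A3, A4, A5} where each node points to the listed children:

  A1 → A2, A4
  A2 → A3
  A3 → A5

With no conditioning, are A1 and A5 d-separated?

Only one path connects A1 and A5:
  1. A1 → A2 → A3 → A5 — A2:chain[open]; A3:chain[open] ⇒ active
At least one path is unblocked, so d-separation fails.

No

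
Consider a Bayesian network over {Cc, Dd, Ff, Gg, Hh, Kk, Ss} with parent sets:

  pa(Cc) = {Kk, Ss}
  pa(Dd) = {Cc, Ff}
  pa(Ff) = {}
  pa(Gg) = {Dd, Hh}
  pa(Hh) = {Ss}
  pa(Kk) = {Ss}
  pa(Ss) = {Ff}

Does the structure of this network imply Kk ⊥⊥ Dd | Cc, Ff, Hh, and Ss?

We examine all 6 paths between Kk and Dd:
  1. Kk → Cc → Dd — Cc:chain[blocks] ⇒ blocked
  2. Kk → Cc ← Ss → Hh → Gg ← Dd — Cc:collider[open]; Ss:fork[blocks]; Hh:chain[blocks]; Gg:collider[blocks] ⇒ blocked
  3. Kk → Cc ← Ss ← Ff → Dd — Cc:collider[open]; Ss:chain[blocks]; Ff:fork[blocks] ⇒ blocked
  4. Kk ← Ss → Cc → Dd — Ss:fork[blocks]; Cc:chain[blocks] ⇒ blocked
  5. Kk ← Ss → Hh → Gg ← Dd — Ss:fork[blocks]; Hh:chain[blocks]; Gg:collider[blocks] ⇒ blocked
  6. Kk ← Ss ← Ff → Dd — Ss:chain[blocks]; Ff:fork[blocks] ⇒ blocked
Since every path is blocked, d-separation holds.

Yes — Kk and Dd are d-separated given {Cc, Ff, Hh, Ss}.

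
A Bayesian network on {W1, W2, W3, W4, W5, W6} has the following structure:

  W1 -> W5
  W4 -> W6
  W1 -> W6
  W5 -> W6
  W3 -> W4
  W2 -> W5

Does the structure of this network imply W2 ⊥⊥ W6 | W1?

There are 2 undirected paths between W2 and W6; checking each against the conditioning set {W1}:
Path 1: W2 → W5 ← W1 → W6
  W5 is a collider here and neither W5 nor any of its descendants is conditioned on, so the collider stays closed — the path is blocked at W5.
Path 2: W2 → W5 → W6
  W5 is a chain and W5 is not conditioned on — no node blocks this path, so it is active.
Because an active path exists, W2 and W6 are not d-separated.

No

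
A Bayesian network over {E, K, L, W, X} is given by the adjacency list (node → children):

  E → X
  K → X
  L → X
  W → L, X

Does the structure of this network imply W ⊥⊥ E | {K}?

There are 2 undirected paths between W and E; checking each against the conditioning set {K}:
Path 1: W → L → X ← E
  X is a collider here and neither X nor any of its descendants is conditioned on, so the collider stays closed — the path is blocked at X.
Path 2: W → X ← E
  X is a collider here and neither X nor any of its descendants is conditioned on, so the collider stays closed — the path is blocked at X.
Every path is blocked, so W and E are d-separated given {K}.

Yes — W and E are d-separated given {K}.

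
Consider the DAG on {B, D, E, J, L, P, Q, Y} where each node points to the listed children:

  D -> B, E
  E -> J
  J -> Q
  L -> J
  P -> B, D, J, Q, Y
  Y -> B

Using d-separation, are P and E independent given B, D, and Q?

5 paths connect P and E; each must be blocked for d-separation to hold:
Path 1: P → Q ← J ← E
  Q is a collider and Q is conditioned on, which opens it; J is a chain and J is not conditioned on — no node blocks this path, so it is active.
Path 2: P → Y → B ← D → E
  D is a fork here and D is conditioned on, so the path is blocked at D.
Path 3: P → B ← D → E
  D is a fork here and D is conditioned on, so the path is blocked at D.
Path 4: P → J ← E
  J is a collider and its descendant Q is conditioned on, which opens it — no node blocks this path, so it is active.
Path 5: P → D → E
  D is a chain here and D is conditioned on, so the path is blocked at D.
Since the path P → Q ← J ← E is active, P and E are not d-separated given {B, D, Q}.

No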